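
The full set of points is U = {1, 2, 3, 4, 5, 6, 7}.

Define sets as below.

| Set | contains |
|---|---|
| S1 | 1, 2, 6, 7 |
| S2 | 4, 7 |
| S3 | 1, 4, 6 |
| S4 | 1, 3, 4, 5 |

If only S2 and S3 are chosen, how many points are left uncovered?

3

Union of S2, S3 = {1, 4, 6, 7}.
Not covered: 2, 3, 5 — 3 points.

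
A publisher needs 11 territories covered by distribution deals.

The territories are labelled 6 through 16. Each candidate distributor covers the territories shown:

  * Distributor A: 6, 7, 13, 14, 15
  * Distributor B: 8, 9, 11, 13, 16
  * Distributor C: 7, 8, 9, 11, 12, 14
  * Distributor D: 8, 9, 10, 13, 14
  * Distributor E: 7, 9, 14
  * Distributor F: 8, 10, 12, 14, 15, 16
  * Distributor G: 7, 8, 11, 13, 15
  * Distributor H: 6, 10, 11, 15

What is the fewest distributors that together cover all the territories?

A and C and F together: A ∪ C ∪ F = {6, 7, 8, 9, 10, 11, 12, 13, 14, 15, 16} — every territory is covered.
No 2 of the 8 distributors cover everything (all 28 combinations miss at least one territory), so 3 is optimal.

3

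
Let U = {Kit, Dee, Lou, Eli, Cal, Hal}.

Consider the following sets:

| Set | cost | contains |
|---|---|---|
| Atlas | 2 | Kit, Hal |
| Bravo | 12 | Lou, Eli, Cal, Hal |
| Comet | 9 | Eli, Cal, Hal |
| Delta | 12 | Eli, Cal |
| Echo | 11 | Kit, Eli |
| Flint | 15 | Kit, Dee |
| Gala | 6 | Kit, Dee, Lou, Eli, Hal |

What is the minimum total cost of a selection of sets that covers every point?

Comet, Gala together cover every point (Comet ∪ Gala = {Kit, Dee, Lou, Eli, Cal, Hal}); total cost 9 + 6 = 15.
The greedy pick Atlas, Gala, Comet costs 17; no covering selection beats 15.

15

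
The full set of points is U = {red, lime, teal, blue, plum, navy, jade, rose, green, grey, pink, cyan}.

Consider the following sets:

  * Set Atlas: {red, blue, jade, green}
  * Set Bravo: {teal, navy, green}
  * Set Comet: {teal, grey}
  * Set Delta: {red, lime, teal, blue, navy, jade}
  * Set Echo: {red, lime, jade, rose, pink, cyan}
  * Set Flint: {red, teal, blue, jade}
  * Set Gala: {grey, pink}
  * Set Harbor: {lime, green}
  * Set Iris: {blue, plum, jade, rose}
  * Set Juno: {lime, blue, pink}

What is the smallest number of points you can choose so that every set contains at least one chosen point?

The 4 points {lime, teal, jade, grey} hit every set.
No choice of 3 points meets every set, so 4 is the minimum.

4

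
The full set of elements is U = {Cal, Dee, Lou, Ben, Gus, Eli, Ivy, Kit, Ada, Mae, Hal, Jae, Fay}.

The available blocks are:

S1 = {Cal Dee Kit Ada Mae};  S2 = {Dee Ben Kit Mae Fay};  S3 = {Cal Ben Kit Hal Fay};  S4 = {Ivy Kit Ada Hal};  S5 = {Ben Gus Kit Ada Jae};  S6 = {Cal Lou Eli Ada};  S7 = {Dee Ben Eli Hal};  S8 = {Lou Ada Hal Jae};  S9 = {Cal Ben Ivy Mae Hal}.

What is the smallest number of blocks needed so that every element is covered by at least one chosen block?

4

S2, S5, S6, and S9 cover everything between them: the union {Cal, Dee, Lou, Ben, Gus, Eli, Ivy, Kit, Ada, Mae, Hal, Jae, Fay} is all of U.
No 3 of the 9 blocks cover everything (all 84 combinations miss at least one element), so 4 is optimal.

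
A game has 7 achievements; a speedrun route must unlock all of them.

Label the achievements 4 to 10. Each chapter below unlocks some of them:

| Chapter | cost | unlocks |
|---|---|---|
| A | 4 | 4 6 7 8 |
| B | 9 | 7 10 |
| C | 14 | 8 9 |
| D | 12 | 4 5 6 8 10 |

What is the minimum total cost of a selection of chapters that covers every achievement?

30

A, C, D together cover every achievement (A ∪ C ∪ D = {4, 5, 6, 7, 8, 9, 10}); total cost 4 + 14 + 12 = 30.
No covering selection has total cost below 30.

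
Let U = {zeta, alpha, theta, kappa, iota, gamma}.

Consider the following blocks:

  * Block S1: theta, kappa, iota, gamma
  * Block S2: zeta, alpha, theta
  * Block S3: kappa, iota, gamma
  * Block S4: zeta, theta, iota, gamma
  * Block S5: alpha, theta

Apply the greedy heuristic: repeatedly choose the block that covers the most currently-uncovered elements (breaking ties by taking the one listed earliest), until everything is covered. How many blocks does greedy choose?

2

Greedy: pick S1 (covers 4 new) → pick S2 (covers 2 new). Total picks: 2.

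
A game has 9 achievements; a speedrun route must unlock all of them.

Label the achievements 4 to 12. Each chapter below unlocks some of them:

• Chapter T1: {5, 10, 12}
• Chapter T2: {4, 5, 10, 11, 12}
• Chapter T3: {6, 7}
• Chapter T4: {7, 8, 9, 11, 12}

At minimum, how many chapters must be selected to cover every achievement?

Take {T2, T3, T4}. Their union is {4, 5, 6, 7, 8, 9, 10, 11, 12}, which is all 9 achievements.
Only T2 contains 4, so T2 is forced; the remaining 4 achievements need at least 2 more chapters (each remaining chapter adds at most 3) — so at least 3 chapters are needed, and 3 is optimal.

3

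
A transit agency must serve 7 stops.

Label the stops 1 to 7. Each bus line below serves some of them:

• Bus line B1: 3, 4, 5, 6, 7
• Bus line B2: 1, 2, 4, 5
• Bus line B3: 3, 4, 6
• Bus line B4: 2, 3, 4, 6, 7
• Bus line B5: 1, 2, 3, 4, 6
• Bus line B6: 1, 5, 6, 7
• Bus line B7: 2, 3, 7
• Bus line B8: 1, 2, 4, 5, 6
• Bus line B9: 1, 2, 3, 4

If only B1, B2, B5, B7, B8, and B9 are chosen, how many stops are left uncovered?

0

Union of B1, B2, B5, B7, B8, B9 = {1, 2, 3, 4, 5, 6, 7} — that's every stop, so 0 are uncovered.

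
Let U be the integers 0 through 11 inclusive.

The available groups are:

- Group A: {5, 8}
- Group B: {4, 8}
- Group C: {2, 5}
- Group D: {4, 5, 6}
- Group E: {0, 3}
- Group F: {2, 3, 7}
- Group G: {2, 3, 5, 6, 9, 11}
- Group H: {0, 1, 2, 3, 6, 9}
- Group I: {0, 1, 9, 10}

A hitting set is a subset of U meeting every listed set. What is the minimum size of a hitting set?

The 4 items {0, 2, 4, 5} hit every group.
No choice of 3 items meets every group, so 4 is the minimum.

4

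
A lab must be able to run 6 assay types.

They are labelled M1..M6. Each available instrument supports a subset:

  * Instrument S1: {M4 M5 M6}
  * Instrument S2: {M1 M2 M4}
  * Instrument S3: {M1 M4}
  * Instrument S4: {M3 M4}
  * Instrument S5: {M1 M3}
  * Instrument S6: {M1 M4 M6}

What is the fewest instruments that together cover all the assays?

S1 and S2 and S4 together: S1 ∪ S2 ∪ S4 = {M1, M2, M3, M4, M5, M6} — every assay is covered.
Only S2 contains M2, so S2 is forced; the remaining 3 assays need at least 2 more instruments (each remaining instrument adds at most 2) — so at least 3 instruments are needed, and 3 is optimal.

3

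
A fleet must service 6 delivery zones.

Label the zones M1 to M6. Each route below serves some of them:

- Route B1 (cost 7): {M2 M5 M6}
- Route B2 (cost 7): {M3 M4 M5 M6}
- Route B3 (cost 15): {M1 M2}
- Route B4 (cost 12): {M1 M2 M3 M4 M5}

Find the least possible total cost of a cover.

B2, B4 together cover every zone (B2 ∪ B4 = {M1, M2, M3, M4, M5, M6}); total cost 7 + 12 = 19.
No covering selection has total cost below 19.

19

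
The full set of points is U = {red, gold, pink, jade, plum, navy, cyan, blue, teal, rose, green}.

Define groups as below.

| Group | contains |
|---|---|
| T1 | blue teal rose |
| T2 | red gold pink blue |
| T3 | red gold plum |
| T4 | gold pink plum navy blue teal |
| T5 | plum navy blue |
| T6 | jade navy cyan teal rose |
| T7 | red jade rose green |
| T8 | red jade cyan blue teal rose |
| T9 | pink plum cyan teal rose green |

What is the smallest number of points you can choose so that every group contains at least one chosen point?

3

The 3 points {red, navy, rose} hit every group.
No choice of 2 points meets every group, so 3 is the minimum.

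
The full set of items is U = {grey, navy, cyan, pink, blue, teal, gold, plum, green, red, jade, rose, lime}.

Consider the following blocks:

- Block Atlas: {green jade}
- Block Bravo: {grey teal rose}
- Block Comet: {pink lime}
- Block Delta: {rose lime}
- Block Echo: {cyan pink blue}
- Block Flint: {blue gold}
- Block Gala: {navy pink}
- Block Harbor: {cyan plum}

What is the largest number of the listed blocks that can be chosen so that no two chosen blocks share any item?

5

Atlas, Bravo, Flint, Gala, Harbor are pairwise disjoint (Atlas={green,jade}; Bravo={grey,teal,rose}; Flint={blue,gold}; Gala={navy,pink}; Harbor={cyan,plum}).
Every remaining block overlaps one of these, and no 6 of the listed blocks are pairwise disjoint, so 5 is the maximum.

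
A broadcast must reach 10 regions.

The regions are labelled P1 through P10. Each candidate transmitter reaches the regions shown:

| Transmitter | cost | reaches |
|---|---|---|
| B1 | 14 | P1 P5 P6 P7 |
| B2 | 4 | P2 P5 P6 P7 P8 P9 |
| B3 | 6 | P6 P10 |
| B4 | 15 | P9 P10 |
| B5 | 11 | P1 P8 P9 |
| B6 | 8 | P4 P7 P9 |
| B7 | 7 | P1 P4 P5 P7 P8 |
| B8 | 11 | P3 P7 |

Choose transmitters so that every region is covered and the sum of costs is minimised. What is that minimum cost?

28

B2, B3, B7, B8 together cover every region (B2 ∪ B3 ∪ B7 ∪ B8 = {P1, P2, P3, P4, P5, P6, P7, P8, P9, P10}); total cost 4 + 6 + 7 + 11 = 28.
No covering selection has total cost below 28.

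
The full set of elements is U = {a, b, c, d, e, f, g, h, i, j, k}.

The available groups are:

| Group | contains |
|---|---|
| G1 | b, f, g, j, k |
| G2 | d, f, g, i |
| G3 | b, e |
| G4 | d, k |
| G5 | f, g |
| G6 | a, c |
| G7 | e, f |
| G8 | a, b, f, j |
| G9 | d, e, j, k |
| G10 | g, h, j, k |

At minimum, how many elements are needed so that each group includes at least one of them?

4

The 4 elements {c, e, f, k} hit every group.
The groups G3, G4, G5, G6 are pairwise disjoint, so any hitting set needs a separate element for each — at least 4. Hence 4 is optimal.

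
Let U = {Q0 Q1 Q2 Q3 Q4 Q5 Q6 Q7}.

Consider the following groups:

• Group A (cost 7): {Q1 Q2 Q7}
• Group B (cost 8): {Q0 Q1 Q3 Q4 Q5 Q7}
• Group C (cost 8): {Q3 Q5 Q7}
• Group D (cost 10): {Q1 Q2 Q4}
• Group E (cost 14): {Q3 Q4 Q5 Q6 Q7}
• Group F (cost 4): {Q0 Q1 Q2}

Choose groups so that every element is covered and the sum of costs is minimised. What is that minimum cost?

18

E, F together cover every element (E ∪ F = {Q0, Q1, Q2, Q3, Q4, Q5, Q6, Q7}); total cost 14 + 4 = 18.
The greedy pick B, F, E costs 26; no covering selection beats 18.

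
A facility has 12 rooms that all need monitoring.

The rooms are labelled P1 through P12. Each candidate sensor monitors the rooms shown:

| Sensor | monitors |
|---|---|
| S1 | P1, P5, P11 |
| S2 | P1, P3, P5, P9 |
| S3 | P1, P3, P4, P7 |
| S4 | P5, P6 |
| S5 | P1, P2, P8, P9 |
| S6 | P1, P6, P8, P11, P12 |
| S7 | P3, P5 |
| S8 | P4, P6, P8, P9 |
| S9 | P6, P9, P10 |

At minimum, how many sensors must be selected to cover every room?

Take {S1, S3, S5, S6, S9}. Their union is {P1, P2, P3, P4, P5, P6, P7, P8, P9, P10, P11, P12}, which is all 12 rooms.
No 4 of the 9 sensors cover everything (all 126 combinations miss at least one room), so 5 is optimal.

5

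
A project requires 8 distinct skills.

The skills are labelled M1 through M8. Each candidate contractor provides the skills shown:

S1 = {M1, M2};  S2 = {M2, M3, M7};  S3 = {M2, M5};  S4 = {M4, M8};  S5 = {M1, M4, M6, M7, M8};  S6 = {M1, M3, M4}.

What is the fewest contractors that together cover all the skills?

3

Take {S3, S5, S6}. Their union is {M1, M2, M3, M4, M5, M6, M7, M8}, which is all 8 skills.
Only S3 contains M5, so S3 is forced; the remaining 6 skills need at least 2 more contractors (each remaining contractor adds at most 5) — so at least 3 contractors are needed, and 3 is optimal.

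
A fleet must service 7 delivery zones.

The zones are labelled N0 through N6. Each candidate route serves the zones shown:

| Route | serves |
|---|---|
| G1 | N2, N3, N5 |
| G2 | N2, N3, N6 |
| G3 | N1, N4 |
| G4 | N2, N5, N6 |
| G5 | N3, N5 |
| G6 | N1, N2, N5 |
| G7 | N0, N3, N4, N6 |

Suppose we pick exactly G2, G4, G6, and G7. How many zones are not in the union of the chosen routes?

Union of G2, G4, G6, G7 = {N0, N1, N2, N3, N4, N5, N6} — that's every zone, so 0 are uncovered.

0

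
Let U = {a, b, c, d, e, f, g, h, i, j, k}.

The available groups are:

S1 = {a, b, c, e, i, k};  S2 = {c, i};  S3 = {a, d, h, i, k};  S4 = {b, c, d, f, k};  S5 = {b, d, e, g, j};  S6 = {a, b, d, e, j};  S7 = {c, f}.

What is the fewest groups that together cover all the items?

3

Take {S3, S5, S7}. Their union is {a, b, c, d, e, f, g, h, i, j, k}, which is all 11 items.
Only S5 contains g, so S5 is forced; the remaining 6 items need at least 2 more groups (each remaining group adds at most 4) — so at least 3 groups are needed, and 3 is optimal.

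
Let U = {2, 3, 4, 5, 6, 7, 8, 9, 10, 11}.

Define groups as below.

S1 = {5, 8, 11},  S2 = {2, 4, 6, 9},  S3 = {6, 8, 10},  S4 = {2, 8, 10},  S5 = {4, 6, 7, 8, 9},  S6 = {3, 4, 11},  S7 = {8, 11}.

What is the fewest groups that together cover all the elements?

4

Take {S1, S4, S5, S6}. Their union is {2, 3, 4, 5, 6, 7, 8, 9, 10, 11}, which is all 10 elements.
Only S5 contains 7, so S5 is forced; the remaining 5 elements need at least 3 more groups (each remaining group adds at most 2) — so at least 4 groups are needed, and 4 is optimal.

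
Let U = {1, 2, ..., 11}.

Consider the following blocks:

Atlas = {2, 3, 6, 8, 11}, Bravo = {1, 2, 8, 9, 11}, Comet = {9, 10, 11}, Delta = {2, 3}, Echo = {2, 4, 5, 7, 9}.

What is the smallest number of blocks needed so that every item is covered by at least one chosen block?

4

Take {Atlas, Bravo, Comet, Echo}. Their union is {1, 2, 3, 4, 5, 6, 7, 8, 9, 10, 11}, which is all 11 items.
No 3 of the 5 blocks cover everything (all 10 combinations miss at least one item), so 4 is optimal.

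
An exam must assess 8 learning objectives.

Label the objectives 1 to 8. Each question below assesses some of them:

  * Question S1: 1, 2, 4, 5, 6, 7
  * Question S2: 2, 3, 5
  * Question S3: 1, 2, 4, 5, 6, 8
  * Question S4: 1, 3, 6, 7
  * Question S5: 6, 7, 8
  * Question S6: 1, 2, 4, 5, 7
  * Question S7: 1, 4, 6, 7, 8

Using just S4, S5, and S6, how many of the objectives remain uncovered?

0

Union of S4, S5, S6 = {1, 2, 3, 4, 5, 6, 7, 8} — that's every objective, so 0 are uncovered.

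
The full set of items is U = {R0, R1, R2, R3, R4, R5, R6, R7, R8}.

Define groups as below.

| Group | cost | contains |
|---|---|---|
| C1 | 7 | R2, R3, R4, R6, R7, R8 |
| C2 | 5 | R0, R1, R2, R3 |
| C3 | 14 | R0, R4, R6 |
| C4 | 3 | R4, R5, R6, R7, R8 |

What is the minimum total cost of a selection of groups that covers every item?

8

C2, C4 together cover every item (C2 ∪ C4 = {R0, R1, R2, R3, R4, R5, R6, R7, R8}); total cost 5 + 3 = 8.
No covering selection has total cost below 8.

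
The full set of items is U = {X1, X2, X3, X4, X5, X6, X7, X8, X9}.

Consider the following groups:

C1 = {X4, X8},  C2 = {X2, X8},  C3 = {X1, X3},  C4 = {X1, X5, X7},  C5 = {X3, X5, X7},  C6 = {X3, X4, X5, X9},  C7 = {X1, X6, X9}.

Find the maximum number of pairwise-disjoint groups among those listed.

3

C1, C5, C7 are pairwise disjoint (C1={X4,X8}; C5={X3,X5,X7}; C7={X1,X6,X9}).
Every remaining group overlaps one of these, and no 4 of the listed groups are pairwise disjoint, so 3 is the maximum.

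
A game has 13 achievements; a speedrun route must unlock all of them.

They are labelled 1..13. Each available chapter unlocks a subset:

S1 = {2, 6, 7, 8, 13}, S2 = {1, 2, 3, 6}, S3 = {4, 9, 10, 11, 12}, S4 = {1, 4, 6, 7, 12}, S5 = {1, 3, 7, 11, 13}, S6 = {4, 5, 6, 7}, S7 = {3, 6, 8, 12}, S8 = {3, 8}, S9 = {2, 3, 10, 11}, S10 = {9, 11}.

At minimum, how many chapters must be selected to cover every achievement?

S1 and S3 and S5 and S6 together: S1 ∪ S3 ∪ S5 ∪ S6 = {1, 2, 3, 4, 5, 6, 7, 8, 9, 10, 11, 12, 13} — every achievement is covered.
Only S6 contains 5, so S6 is forced; the remaining 9 achievements need at least 3 more chapters (each remaining chapter adds at most 4) — so at least 4 chapters are needed, and 4 is optimal.

4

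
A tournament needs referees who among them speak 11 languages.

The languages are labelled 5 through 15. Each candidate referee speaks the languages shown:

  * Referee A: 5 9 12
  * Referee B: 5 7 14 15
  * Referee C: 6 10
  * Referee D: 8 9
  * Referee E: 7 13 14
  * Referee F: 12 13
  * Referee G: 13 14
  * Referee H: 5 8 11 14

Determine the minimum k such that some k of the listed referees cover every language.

Take {A, B, C, G, H}. Their union is {5, 6, 7, 8, 9, 10, 11, 12, 13, 14, 15}, which is all 11 languages.
Only H contains 11, so H is forced; the remaining 7 languages need at least 4 more referees (each remaining referee adds at most 2) — so at least 5 referees are needed, and 5 is optimal.

5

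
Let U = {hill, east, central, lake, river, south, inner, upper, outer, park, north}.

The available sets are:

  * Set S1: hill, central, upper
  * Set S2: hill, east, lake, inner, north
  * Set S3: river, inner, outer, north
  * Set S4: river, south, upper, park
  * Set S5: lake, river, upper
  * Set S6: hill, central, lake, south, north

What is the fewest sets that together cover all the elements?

Take {S1, S2, S3, S4}. Their union is {hill, east, central, lake, river, south, inner, upper, outer, park, north}, which is all 11 elements.
No 3 of the 6 sets cover everything (all 20 combinations miss at least one element), so 4 is optimal.

4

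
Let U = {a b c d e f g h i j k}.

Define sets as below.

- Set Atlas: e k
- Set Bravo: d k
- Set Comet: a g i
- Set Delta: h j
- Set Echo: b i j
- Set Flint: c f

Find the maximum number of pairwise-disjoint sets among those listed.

Atlas, Comet, Delta, Flint are pairwise disjoint (Atlas={e,k}; Comet={a,g,i}; Delta={h,j}; Flint={c,f}).
Every remaining set overlaps one of these, and no 5 of the listed sets are pairwise disjoint, so 4 is the maximum.

4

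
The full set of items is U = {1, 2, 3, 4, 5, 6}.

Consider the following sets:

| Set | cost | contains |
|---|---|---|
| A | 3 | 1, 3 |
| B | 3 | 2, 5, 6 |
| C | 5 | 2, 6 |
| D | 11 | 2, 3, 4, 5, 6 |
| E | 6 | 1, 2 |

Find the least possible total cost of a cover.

14

A, D together cover every item (A ∪ D = {1, 2, 3, 4, 5, 6}); total cost 3 + 11 = 14.
The greedy pick B, A, D costs 17; no covering selection beats 14.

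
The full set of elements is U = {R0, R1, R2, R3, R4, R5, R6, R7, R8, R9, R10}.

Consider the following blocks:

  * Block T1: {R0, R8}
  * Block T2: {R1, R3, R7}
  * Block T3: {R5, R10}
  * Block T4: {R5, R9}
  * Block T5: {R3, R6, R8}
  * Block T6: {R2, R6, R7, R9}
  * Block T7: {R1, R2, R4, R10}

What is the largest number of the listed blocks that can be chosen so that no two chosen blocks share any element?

T1, T4, T7 are pairwise disjoint (T1={R0,R8}; T4={R5,R9}; T7={R1,R2,R4,R10}).
Every remaining block overlaps one of these, and no 4 of the listed blocks are pairwise disjoint, so 3 is the maximum.

3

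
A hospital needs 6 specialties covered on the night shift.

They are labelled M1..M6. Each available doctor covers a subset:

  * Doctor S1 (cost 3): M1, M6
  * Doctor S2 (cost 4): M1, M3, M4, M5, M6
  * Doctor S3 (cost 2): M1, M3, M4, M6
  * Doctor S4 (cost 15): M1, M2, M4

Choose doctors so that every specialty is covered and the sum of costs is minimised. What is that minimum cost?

S2, S4 together cover every specialty (S2 ∪ S4 = {M1, M2, M3, M4, M5, M6}); total cost 4 + 15 = 19.
The greedy pick S3, S2, S4 costs 21; no covering selection beats 19.

19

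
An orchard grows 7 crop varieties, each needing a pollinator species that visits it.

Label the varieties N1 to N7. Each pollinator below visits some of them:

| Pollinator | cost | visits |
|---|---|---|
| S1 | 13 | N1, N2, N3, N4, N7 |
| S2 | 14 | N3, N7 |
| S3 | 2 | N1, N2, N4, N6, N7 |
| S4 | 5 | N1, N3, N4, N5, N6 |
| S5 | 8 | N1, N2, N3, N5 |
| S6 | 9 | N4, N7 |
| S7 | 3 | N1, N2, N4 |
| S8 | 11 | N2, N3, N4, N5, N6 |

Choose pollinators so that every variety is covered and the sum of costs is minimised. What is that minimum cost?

7

S3, S4 together cover every variety (S3 ∪ S4 = {N1, N2, N3, N4, N5, N6, N7}); total cost 2 + 5 = 7.
No covering selection has total cost below 7.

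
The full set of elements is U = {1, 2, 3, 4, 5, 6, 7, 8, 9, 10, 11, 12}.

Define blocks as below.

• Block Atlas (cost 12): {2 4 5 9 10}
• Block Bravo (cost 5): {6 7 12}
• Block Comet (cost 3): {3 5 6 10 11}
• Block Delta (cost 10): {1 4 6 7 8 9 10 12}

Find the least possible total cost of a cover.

25

Atlas, Comet, Delta together cover every element (Atlas ∪ Comet ∪ Delta = {1, 2, 3, 4, 5, 6, 7, 8, 9, 10, 11, 12}); total cost 12 + 3 + 10 = 25.
No covering selection has total cost below 25.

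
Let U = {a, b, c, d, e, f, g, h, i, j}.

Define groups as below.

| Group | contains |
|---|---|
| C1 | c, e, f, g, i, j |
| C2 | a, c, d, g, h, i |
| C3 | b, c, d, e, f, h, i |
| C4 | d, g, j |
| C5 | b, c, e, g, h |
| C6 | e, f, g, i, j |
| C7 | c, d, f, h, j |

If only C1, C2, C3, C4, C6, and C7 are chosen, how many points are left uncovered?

Union of C1, C2, C3, C4, C6, C7 = {a, b, c, d, e, f, g, h, i, j} — that's every point, so 0 are uncovered.

0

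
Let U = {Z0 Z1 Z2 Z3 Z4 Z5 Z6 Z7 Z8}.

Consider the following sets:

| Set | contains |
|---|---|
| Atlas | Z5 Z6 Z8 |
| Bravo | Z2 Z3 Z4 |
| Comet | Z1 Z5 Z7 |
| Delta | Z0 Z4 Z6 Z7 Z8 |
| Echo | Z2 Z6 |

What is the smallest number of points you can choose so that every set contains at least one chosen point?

3

The 3 points {Z2, Z6, Z7} hit every set.
No choice of 2 points meets every set, so 3 is the minimum.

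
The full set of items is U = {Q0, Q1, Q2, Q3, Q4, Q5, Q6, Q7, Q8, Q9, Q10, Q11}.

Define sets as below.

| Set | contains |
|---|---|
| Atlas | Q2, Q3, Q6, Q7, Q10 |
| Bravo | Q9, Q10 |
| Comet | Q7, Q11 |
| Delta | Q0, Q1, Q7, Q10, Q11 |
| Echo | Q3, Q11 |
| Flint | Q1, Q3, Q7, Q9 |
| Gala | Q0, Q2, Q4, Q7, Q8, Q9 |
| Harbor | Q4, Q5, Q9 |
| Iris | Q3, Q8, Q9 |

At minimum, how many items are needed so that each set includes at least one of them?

3

The 3 items {Q9, Q10, Q11} hit every set.
No choice of 2 items meets every set, so 3 is the minimum.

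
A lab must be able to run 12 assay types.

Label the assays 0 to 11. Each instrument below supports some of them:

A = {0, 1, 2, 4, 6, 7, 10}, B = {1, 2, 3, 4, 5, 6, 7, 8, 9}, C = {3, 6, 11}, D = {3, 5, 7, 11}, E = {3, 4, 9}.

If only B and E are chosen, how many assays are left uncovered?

3

Union of B, E = {1, 2, 3, 4, 5, 6, 7, 8, 9}.
Not covered: 0, 10, 11 — 3 assays.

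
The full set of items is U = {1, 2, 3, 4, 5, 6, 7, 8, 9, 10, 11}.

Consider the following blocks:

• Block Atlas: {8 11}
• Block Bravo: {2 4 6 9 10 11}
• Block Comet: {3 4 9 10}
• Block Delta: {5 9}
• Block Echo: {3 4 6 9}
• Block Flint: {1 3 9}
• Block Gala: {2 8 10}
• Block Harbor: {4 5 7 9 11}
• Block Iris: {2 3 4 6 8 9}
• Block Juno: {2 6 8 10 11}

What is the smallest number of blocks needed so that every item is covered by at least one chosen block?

3

Flint, Harbor, and Juno cover everything between them: the union {1, 2, 3, 4, 5, 6, 7, 8, 9, 10, 11} is all of U.
Only Flint contains 1, so Flint is forced; the remaining 8 items need at least 2 more blocks (each remaining block adds at most 5) — so at least 3 blocks are needed, and 3 is optimal.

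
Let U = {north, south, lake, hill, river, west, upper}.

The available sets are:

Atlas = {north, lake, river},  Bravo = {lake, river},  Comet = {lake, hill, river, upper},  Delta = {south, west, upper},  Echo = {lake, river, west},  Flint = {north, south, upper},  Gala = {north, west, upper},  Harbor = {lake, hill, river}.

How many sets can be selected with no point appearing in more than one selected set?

2

Echo, Flint are pairwise disjoint (Echo={lake,river,west}; Flint={north,south,upper}).
Every remaining set overlaps one of these, and no 3 of the listed sets are pairwise disjoint, so 2 is the maximum.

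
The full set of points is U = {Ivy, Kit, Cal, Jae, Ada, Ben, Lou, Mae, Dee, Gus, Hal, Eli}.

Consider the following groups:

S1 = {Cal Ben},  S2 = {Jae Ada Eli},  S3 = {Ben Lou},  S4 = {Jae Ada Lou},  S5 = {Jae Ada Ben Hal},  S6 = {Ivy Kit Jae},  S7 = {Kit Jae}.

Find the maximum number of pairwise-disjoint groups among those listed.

2

S1, S7 are pairwise disjoint (S1={Cal,Ben}; S7={Kit,Jae}).
Every remaining group overlaps one of these, and no 3 of the listed groups are pairwise disjoint, so 2 is the maximum.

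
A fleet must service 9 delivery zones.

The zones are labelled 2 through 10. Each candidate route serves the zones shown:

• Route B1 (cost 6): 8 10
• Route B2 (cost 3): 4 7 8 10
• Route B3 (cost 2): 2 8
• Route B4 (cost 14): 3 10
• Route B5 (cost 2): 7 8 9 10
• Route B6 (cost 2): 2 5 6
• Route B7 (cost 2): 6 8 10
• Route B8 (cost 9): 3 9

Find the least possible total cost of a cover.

B2, B6, B8 together cover every zone (B2 ∪ B6 ∪ B8 = {2, 3, 4, 5, 6, 7, 8, 9, 10}); total cost 3 + 2 + 9 = 14.
The greedy pick B5, B6, B2, B8 costs 16; no covering selection beats 14.

14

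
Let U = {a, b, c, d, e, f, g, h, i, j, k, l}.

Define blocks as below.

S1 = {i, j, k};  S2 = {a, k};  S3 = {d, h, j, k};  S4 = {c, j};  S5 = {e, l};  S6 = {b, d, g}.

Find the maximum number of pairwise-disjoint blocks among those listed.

S2, S4, S5, S6 are pairwise disjoint (S2={a,k}; S4={c,j}; S5={e,l}; S6={b,d,g}).
Every remaining block overlaps one of these, and no 5 of the listed blocks are pairwise disjoint, so 4 is the maximum.

4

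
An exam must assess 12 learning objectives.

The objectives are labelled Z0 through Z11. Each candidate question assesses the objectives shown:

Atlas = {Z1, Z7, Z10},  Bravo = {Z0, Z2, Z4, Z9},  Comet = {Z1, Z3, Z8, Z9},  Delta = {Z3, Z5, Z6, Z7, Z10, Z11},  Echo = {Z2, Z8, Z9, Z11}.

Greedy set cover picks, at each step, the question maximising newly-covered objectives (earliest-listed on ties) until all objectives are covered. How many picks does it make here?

Greedy: pick Delta (covers 6 new) → pick Bravo (covers 4 new) → pick Comet (covers 2 new). Total picks: 3.

3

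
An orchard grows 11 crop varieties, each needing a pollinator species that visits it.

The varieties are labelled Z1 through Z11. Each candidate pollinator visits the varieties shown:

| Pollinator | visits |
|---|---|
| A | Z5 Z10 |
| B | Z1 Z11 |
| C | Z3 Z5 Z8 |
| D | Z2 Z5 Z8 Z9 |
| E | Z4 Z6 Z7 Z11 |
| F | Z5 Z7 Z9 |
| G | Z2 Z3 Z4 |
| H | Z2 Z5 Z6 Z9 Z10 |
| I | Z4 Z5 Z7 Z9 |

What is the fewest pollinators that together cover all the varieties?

Take {B, C, E, H}. Their union is {Z1, Z2, Z3, Z4, Z5, Z6, Z7, Z8, Z9, Z10, Z11}, which is all 11 varieties.
No 3 of the 9 pollinators cover everything (all 84 combinations miss at least one variety), so 4 is optimal.

4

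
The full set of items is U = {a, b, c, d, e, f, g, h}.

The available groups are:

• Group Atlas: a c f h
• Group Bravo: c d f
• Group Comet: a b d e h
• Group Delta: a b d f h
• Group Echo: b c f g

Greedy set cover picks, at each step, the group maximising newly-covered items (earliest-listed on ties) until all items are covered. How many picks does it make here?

2

Greedy: pick Comet (covers 5 new) → pick Echo (covers 3 new). Total picks: 2.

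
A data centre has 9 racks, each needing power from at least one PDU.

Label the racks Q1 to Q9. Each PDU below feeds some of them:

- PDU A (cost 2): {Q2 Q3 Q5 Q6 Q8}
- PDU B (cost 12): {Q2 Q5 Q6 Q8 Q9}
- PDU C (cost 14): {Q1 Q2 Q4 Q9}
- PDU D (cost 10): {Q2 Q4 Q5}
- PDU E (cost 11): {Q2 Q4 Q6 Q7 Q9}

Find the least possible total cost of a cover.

A, C, E together cover every rack (A ∪ C ∪ E = {Q1, Q2, Q3, Q4, Q5, Q6, Q7, Q8, Q9}); total cost 2 + 14 + 11 = 27.
No covering selection has total cost below 27.

27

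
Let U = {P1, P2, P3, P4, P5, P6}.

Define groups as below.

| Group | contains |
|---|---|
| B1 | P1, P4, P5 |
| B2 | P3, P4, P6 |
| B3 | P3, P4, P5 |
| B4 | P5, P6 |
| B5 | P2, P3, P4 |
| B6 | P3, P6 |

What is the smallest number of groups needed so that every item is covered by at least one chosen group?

B1, B5, and B6 cover everything between them: the union {P1, P2, P3, P4, P5, P6} is all of U.
Only B1 contains P1, so B1 is forced; the remaining 3 items need at least 2 more groups (each remaining group adds at most 2) — so at least 3 groups are needed, and 3 is optimal.

3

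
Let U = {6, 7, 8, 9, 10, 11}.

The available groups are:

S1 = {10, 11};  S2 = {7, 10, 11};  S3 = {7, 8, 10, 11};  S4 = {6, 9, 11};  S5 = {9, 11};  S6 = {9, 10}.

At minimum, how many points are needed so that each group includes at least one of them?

The 2 points {9, 10} hit every group.
No single point lies in every group, so at least 2 are needed and 2 is optimal.

2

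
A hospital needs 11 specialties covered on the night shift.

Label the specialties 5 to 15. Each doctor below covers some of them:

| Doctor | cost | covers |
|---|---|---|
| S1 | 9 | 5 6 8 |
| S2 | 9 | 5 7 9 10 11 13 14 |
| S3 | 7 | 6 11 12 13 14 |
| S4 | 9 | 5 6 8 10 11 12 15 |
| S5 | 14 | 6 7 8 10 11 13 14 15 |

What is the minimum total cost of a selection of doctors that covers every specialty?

18

S2, S4 together cover every specialty (S2 ∪ S4 = {5, 6, 7, 8, 9, 10, 11, 12, 13, 14, 15}); total cost 9 + 9 = 18.
No covering selection has total cost below 18.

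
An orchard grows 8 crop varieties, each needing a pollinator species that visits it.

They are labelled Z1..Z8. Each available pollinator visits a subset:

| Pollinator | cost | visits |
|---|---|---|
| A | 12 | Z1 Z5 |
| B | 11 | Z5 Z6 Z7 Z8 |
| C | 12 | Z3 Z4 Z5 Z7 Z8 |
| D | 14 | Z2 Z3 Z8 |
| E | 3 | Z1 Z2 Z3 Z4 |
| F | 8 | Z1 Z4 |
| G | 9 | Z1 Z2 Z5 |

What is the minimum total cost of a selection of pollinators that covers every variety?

14

B, E together cover every variety (B ∪ E = {Z1, Z2, Z3, Z4, Z5, Z6, Z7, Z8}); total cost 11 + 3 = 14.
No covering selection has total cost below 14.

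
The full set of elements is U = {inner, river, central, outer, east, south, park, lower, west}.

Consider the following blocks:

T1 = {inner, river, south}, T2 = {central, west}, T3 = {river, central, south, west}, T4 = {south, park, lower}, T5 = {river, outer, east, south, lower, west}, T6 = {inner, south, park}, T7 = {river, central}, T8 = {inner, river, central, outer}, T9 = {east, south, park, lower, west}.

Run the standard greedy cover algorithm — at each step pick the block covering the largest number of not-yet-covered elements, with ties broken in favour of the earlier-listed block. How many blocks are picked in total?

Greedy: pick T5 (covers 6 new) → pick T6 (covers 2 new) → pick T2 (covers 1 new). Total picks: 3.
(The true minimum cover uses only 2 blocks, so greedy is not optimal here.)

3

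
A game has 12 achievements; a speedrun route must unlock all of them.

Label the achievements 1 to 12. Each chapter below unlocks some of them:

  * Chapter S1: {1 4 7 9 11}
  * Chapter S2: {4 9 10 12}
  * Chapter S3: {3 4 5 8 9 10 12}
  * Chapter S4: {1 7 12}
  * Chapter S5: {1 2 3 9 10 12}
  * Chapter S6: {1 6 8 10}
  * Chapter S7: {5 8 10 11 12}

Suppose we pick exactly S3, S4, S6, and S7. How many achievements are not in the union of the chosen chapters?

Union of S3, S4, S6, S7 = {1, 3, 4, 5, 6, 7, 8, 9, 10, 11, 12}.
Not covered: 2 — 1 achievement.

1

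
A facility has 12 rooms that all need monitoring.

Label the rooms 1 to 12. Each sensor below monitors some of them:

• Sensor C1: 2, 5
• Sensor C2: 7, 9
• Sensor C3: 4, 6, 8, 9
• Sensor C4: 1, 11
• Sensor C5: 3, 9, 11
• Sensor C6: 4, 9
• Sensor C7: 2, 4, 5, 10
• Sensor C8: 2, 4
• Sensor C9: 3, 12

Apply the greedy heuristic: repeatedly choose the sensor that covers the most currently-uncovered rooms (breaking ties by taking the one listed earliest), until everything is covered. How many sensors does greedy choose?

5

Greedy: pick C3 (covers 4 new) → pick C7 (covers 3 new) → pick C4 (covers 2 new) → pick C9 (covers 2 new) → pick C2 (covers 1 new). Total picks: 5.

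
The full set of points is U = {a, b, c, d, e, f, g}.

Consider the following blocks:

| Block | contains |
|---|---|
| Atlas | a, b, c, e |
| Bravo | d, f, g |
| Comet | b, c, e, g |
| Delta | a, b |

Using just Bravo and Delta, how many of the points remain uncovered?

Union of Bravo, Delta = {a, b, d, f, g}.
Not covered: c, e — 2 points.

2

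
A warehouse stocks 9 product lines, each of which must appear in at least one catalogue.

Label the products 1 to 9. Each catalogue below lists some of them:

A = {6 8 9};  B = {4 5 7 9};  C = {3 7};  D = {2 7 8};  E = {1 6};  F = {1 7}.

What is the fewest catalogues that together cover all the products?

4

B and C and D and E together: B ∪ C ∪ D ∪ E = {1, 2, 3, 4, 5, 6, 7, 8, 9} — every product is covered.
Only C contains 3, so C is forced; the remaining 7 products need at least 3 more catalogues (each remaining catalogue adds at most 3) — so at least 4 catalogues are needed, and 4 is optimal.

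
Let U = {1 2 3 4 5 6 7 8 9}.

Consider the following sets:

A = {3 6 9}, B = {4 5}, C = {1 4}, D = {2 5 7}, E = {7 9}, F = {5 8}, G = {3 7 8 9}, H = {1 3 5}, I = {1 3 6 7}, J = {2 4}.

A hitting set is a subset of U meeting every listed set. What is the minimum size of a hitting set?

4

The 4 points {4, 5, 7, 9} hit every set.
No choice of 3 points meets every set, so 4 is the minimum.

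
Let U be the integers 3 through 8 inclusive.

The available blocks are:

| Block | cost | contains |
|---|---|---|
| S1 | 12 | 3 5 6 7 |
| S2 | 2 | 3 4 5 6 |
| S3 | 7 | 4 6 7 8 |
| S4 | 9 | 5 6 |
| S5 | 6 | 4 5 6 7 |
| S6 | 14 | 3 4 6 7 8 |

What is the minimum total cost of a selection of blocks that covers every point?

S2, S3 together cover every point (S2 ∪ S3 = {3, 4, 5, 6, 7, 8}); total cost 2 + 7 = 9.
No covering selection has total cost below 9.

9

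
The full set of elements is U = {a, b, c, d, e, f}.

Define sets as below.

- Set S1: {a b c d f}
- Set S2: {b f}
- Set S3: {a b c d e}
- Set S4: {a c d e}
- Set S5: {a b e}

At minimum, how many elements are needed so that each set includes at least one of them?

2

H = {e, f} meets every set (each contains at least one member of H), and |H| = 2.
The sets S2, S4 are pairwise disjoint, so any hitting set needs a separate element for each — at least 2. Hence 2 is optimal.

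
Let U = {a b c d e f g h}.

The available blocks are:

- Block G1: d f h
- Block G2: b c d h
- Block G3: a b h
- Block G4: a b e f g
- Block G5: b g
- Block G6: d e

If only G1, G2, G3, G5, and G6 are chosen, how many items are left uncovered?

Union of G1, G2, G3, G5, G6 = {a, b, c, d, e, f, g, h} — that's every item, so 0 are uncovered.

0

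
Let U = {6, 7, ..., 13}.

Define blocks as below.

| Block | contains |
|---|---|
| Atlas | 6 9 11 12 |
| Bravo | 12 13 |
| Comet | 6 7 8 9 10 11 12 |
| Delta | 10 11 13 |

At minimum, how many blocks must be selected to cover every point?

2

Take {Comet, Delta}. Their union is {6, 7, 8, 9, 10, 11, 12, 13}, which is all 8 points.
No single block has all 8 points (the largest, Comet, has 7), so 2 is optimal.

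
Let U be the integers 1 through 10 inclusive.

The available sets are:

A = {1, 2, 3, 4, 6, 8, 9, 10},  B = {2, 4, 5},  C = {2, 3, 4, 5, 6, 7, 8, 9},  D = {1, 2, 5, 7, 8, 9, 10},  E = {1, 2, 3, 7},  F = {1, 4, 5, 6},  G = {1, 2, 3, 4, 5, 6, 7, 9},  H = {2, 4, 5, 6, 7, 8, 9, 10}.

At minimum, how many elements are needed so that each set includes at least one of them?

2

The 2 elements {3, 5} hit every set.
No single element lies in every set, so at least 2 are needed and 2 is optimal.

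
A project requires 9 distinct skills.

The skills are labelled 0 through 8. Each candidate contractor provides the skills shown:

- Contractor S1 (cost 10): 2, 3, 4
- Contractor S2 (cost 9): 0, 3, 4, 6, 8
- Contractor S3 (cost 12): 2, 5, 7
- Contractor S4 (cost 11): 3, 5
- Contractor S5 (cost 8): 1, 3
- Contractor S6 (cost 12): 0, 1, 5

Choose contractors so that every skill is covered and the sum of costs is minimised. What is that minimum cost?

29

S2, S3, S5 together cover every skill (S2 ∪ S3 ∪ S5 = {0, 1, 2, 3, 4, 5, 6, 7, 8}); total cost 9 + 12 + 8 = 29.
No covering selection has total cost below 29.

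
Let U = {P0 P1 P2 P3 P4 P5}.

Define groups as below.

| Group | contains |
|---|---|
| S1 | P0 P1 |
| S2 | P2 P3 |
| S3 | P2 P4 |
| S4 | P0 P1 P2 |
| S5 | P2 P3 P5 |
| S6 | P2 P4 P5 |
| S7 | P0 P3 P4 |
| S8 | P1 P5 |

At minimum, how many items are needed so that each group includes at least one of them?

3

H = {P1, P3, P4} meets every group (each contains at least one member of H), and |H| = 3.
No choice of 2 items meets every group, so 3 is the minimum.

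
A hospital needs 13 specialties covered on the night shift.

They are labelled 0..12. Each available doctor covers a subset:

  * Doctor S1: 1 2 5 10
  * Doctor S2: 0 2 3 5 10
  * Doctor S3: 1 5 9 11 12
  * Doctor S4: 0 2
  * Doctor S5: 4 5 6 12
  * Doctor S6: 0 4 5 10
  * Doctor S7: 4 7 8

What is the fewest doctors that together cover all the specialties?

4

S2 and S3 and S5 and S7 together: S2 ∪ S3 ∪ S5 ∪ S7 = {0, 1, 2, 3, 4, 5, 6, 7, 8, 9, 10, 11, 12} — every specialty is covered.
Only S5 contains 6, so S5 is forced; the remaining 9 specialties need at least 3 more doctors (each remaining doctor adds at most 4) — so at least 4 doctors are needed, and 4 is optimal.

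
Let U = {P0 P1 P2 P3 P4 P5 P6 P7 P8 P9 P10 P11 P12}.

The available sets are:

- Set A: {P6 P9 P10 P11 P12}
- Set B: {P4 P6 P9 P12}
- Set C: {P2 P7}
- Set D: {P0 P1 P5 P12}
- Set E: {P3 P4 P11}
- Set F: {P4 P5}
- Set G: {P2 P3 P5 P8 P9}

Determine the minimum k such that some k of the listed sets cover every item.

5

A and C and D and E and G together: A ∪ C ∪ D ∪ E ∪ G = {P0, P1, P2, P3, P4, P5, P6, P7, P8, P9, P10, P11, P12} — every item is covered.
No 4 of the 7 sets cover everything (all 35 combinations miss at least one item), so 5 is optimal.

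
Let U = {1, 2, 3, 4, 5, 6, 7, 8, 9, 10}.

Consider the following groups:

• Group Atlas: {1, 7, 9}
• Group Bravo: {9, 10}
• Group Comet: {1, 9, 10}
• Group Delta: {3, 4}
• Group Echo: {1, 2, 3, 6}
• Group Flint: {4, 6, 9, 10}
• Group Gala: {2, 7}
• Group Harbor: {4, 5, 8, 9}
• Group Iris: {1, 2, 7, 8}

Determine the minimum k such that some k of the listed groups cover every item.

4

Atlas and Echo and Flint and Harbor together: Atlas ∪ Echo ∪ Flint ∪ Harbor = {1, 2, 3, 4, 5, 6, 7, 8, 9, 10} — every item is covered.
No 3 of the 9 groups cover everything (all 84 combinations miss at least one item), so 4 is optimal.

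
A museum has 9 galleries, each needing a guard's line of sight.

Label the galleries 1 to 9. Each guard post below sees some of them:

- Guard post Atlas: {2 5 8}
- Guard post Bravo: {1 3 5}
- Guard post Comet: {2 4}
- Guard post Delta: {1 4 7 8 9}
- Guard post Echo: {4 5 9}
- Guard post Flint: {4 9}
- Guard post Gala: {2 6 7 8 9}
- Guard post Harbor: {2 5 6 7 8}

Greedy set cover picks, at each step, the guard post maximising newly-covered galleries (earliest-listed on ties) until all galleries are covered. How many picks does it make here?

Greedy: pick Delta (covers 5 new) → pick Harbor (covers 3 new) → pick Bravo (covers 1 new). Total picks: 3.

3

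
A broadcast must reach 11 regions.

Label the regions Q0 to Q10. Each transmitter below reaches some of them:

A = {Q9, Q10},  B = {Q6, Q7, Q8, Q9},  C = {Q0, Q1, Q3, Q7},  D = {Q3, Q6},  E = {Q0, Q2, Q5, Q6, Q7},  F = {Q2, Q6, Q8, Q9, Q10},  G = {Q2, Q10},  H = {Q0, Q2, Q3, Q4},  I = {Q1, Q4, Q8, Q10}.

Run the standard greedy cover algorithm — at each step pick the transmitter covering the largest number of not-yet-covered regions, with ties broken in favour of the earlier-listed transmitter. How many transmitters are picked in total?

Greedy: pick E (covers 5 new) → pick I (covers 4 new) → pick A (covers 1 new) → pick C (covers 1 new). Total picks: 4.

4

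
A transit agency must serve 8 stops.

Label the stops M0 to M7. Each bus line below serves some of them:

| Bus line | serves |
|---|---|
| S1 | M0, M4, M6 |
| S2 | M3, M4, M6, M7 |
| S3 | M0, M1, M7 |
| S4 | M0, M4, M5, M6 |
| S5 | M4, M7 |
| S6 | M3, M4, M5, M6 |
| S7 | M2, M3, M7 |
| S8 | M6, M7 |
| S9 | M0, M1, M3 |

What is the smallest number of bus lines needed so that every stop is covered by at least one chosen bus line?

S3 and S6 and S7 together: S3 ∪ S6 ∪ S7 = {M0, M1, M2, M3, M4, M5, M6, M7} — every stop is covered.
Only S7 contains M2, so S7 is forced; the remaining 5 stops need at least 2 more bus lines (each remaining bus line adds at most 4) — so at least 3 bus lines are needed, and 3 is optimal.

3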